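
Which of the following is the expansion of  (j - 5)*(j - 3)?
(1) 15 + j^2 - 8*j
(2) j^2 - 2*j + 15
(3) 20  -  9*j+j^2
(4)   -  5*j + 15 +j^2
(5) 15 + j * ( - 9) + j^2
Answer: 1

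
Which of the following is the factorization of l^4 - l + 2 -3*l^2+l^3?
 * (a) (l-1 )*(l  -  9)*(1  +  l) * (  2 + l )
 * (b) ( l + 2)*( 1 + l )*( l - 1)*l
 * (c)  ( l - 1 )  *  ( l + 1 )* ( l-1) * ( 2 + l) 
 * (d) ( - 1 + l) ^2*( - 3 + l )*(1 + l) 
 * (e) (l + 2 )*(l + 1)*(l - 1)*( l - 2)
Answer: c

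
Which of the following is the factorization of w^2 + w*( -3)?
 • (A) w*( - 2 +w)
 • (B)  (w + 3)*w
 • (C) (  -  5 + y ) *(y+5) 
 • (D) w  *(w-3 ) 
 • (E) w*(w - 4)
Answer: D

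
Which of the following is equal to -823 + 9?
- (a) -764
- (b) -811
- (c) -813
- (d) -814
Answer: d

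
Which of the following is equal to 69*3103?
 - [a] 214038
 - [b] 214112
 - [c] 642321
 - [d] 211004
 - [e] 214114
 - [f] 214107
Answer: f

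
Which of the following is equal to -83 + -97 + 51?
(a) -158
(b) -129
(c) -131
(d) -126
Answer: b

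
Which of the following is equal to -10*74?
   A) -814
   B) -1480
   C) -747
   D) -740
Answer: D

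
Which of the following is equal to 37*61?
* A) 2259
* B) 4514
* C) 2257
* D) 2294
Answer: C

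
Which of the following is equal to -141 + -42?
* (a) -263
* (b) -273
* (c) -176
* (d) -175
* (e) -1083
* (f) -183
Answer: f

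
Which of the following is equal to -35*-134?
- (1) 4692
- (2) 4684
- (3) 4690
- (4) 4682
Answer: 3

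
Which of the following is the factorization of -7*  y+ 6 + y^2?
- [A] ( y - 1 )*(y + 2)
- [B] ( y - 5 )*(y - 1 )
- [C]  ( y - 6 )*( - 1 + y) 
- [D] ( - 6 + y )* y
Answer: C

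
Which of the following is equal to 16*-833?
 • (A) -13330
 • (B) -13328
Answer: B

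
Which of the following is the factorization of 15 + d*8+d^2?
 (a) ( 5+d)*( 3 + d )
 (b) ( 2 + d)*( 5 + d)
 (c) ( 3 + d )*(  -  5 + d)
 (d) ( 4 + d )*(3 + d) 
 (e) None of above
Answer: a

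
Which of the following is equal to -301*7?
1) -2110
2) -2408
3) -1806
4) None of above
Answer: 4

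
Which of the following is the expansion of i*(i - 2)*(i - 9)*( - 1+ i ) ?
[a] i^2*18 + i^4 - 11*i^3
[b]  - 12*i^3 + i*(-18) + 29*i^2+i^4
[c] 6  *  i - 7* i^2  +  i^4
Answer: b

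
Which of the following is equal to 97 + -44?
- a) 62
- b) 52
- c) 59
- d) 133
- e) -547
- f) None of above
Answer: f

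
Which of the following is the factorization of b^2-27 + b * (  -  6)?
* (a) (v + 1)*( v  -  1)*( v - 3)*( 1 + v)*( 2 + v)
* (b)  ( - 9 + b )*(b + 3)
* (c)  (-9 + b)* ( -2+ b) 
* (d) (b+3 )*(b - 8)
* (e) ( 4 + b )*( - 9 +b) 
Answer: b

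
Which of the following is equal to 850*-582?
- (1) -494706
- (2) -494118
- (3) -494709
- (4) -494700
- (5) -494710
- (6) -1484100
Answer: 4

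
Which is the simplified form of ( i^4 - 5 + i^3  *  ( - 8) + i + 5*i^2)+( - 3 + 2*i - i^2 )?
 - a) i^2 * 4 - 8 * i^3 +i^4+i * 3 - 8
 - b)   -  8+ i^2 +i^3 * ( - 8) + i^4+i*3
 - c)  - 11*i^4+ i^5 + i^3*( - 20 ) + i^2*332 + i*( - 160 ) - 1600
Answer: a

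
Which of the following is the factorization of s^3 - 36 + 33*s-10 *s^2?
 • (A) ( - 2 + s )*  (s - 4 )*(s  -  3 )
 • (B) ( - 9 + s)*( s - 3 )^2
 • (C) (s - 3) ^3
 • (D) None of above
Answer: D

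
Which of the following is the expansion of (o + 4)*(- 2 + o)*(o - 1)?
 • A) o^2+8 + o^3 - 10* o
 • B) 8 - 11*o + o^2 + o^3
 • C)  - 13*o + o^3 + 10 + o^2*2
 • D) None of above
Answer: A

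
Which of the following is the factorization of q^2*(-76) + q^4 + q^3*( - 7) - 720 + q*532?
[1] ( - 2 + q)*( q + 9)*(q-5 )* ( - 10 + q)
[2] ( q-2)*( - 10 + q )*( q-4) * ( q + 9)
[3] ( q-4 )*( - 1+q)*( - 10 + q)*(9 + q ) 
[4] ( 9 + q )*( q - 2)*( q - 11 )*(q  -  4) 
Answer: 2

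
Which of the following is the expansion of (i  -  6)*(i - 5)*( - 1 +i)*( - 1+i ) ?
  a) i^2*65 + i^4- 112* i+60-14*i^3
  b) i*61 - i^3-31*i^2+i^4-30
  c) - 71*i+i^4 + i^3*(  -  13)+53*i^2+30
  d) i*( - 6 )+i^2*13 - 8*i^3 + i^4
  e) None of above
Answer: c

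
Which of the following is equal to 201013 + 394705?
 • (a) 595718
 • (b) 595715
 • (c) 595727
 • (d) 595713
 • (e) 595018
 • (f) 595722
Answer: a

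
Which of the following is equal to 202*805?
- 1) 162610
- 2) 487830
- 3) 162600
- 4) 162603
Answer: 1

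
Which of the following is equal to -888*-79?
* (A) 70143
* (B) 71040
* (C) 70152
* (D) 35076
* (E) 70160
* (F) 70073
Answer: C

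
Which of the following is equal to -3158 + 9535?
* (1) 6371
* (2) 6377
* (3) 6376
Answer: 2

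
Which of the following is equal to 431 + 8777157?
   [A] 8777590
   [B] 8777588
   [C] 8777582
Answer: B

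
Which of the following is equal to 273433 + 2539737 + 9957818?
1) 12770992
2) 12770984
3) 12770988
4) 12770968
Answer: 3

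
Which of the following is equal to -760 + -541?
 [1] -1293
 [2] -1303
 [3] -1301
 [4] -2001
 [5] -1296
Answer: 3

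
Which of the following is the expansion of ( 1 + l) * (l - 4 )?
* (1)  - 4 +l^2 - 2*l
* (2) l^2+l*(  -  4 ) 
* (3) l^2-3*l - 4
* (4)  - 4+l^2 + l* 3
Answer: 3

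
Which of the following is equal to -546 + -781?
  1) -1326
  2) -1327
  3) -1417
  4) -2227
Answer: 2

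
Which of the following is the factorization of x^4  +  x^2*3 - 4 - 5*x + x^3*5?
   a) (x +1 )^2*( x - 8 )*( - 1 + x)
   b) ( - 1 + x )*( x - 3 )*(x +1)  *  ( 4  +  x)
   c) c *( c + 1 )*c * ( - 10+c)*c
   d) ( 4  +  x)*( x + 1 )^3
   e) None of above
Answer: e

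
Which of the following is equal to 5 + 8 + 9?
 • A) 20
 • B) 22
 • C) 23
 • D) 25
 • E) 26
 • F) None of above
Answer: B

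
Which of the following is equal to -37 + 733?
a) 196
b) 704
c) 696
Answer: c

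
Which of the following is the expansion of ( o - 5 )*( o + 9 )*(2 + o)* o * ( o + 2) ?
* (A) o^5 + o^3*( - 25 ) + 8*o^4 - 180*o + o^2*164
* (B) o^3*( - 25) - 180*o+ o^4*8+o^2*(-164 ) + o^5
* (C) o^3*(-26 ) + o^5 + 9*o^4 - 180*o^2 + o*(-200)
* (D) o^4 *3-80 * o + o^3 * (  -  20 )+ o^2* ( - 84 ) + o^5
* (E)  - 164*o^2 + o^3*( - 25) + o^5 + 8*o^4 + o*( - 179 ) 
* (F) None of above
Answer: B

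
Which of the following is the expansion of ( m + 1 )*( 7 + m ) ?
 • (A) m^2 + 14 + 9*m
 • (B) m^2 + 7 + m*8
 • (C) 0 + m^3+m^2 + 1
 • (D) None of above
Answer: B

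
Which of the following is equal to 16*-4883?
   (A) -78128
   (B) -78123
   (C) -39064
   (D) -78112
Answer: A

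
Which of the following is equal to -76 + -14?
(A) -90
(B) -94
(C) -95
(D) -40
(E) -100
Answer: A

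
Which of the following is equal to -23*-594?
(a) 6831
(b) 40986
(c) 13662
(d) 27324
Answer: c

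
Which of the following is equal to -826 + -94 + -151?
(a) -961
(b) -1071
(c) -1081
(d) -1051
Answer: b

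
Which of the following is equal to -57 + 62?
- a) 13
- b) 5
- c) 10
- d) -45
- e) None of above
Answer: b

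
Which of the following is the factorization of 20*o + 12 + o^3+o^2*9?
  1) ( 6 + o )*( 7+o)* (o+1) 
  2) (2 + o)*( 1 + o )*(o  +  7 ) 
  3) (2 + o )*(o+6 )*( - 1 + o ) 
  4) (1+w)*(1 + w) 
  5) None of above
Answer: 5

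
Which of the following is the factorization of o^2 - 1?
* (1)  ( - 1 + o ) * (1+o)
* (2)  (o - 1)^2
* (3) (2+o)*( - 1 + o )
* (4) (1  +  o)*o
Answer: 1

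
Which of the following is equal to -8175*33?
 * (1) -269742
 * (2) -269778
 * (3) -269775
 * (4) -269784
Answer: 3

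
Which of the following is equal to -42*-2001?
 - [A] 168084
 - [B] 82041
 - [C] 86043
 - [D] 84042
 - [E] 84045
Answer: D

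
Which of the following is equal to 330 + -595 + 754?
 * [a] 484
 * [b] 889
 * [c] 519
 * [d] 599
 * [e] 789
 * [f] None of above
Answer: f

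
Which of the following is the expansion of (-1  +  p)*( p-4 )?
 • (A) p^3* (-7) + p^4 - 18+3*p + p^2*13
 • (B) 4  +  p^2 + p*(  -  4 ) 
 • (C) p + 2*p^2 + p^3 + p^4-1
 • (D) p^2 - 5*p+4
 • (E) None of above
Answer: D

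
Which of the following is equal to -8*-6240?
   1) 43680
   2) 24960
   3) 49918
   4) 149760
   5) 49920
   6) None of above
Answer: 5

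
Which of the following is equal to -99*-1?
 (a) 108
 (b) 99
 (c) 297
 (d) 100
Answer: b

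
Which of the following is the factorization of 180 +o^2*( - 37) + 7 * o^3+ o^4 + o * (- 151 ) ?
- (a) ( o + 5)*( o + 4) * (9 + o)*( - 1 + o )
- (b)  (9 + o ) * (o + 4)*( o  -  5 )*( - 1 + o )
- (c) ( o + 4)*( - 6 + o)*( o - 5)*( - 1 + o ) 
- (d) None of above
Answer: b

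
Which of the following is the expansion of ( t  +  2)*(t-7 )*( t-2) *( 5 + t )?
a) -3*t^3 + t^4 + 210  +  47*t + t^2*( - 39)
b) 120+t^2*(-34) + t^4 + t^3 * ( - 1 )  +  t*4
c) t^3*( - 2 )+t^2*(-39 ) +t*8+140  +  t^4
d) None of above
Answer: c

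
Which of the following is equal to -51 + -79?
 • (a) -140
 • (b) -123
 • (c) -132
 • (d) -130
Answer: d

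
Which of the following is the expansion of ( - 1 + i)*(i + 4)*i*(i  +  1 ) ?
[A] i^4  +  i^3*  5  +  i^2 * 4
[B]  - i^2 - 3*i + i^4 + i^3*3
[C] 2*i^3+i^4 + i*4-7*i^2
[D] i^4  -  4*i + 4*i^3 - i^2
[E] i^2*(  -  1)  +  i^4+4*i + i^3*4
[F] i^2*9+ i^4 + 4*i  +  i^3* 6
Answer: D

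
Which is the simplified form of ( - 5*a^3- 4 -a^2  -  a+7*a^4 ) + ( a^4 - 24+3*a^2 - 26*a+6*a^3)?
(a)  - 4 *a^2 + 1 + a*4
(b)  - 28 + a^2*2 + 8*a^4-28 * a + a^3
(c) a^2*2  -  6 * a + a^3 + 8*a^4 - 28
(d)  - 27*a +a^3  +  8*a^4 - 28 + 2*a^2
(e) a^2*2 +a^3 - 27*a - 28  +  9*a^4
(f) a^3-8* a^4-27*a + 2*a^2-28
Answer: d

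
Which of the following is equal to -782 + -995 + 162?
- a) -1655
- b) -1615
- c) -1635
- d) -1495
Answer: b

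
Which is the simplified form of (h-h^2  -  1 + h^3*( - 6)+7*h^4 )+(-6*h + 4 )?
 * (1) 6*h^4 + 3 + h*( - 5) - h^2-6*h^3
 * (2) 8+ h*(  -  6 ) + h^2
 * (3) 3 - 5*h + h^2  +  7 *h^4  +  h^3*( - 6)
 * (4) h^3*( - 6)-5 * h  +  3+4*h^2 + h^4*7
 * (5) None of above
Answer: 5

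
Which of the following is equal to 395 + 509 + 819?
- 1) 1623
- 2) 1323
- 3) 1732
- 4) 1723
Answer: 4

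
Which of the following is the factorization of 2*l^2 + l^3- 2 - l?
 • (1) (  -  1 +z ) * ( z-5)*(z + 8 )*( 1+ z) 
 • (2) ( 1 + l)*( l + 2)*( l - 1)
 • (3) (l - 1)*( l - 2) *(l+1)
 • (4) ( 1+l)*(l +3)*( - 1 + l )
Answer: 2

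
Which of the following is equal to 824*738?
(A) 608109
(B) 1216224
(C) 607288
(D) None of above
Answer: D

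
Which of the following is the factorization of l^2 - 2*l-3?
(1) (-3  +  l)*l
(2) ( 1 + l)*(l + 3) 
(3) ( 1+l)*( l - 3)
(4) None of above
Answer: 3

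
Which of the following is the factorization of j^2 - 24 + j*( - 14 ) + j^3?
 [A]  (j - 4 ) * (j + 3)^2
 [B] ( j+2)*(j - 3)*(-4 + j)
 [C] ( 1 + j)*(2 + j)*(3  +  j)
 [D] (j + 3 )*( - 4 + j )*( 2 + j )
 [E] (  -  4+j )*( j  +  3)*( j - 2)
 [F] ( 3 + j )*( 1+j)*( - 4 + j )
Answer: D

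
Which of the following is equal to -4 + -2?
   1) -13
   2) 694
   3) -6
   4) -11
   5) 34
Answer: 3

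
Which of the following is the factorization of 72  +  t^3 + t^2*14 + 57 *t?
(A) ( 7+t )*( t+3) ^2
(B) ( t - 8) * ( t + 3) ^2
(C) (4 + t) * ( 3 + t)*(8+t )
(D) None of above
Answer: D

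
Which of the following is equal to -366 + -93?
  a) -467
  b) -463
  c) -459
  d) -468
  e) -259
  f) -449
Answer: c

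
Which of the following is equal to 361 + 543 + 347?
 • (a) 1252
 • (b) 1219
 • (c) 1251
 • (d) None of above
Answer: c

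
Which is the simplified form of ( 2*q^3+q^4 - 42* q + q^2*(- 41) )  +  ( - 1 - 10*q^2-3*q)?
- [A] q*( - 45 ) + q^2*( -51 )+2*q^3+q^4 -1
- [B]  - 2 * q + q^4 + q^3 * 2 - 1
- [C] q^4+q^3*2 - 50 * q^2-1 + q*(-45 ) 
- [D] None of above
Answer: A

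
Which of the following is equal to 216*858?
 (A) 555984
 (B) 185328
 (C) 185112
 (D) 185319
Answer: B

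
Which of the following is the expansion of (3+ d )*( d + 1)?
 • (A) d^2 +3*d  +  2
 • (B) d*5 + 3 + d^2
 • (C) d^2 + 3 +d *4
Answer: C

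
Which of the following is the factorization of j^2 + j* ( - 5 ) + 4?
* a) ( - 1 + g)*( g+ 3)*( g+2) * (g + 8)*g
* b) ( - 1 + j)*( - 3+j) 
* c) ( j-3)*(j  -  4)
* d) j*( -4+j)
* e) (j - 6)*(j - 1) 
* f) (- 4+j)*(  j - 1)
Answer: f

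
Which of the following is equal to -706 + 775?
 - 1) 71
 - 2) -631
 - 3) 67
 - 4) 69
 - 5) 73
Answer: 4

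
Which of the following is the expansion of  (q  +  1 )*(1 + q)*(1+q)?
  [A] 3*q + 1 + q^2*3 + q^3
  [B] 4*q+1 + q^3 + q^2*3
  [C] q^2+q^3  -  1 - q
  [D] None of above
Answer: A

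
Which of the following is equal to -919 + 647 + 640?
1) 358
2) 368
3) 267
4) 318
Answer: 2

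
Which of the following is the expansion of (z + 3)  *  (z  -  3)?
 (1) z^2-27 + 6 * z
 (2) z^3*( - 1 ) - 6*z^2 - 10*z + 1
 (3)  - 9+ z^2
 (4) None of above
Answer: 3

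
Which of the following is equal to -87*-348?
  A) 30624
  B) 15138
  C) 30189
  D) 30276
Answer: D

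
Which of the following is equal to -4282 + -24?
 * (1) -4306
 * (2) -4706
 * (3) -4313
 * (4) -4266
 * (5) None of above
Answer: 1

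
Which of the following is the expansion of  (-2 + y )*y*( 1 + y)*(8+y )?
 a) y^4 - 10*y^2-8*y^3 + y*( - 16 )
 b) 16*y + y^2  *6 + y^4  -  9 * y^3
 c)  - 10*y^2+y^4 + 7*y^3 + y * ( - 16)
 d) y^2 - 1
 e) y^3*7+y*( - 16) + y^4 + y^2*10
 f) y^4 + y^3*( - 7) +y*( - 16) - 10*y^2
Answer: c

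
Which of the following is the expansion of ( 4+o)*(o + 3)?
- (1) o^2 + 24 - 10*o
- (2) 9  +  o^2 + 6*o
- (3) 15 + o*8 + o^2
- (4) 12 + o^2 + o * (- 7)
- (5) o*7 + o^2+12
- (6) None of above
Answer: 5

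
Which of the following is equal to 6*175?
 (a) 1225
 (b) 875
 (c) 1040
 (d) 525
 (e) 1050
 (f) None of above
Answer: e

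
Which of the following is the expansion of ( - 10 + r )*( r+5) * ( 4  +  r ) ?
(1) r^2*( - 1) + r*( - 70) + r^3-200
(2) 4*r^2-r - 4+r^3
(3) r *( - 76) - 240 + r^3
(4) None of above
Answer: 1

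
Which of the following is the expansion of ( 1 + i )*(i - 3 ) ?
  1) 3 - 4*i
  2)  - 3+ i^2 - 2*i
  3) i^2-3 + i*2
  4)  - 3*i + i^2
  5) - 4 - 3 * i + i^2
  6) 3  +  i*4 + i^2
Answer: 2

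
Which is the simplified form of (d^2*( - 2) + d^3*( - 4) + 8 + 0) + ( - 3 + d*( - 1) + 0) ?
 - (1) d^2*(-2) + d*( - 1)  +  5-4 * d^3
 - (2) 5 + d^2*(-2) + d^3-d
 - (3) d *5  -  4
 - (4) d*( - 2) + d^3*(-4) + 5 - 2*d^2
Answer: 1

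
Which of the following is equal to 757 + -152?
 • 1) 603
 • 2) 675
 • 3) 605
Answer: 3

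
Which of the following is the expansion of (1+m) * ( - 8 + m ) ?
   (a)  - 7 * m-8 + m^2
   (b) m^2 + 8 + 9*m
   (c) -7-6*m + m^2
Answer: a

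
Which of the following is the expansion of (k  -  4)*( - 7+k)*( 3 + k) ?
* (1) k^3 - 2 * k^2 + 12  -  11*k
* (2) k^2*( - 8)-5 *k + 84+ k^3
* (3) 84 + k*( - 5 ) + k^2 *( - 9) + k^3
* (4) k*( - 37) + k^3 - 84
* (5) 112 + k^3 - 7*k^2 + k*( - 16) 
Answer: 2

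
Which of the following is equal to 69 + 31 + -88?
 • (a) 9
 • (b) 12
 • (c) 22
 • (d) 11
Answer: b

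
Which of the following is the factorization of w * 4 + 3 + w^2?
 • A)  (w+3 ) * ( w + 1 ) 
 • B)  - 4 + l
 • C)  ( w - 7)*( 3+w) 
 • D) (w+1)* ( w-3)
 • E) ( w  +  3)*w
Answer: A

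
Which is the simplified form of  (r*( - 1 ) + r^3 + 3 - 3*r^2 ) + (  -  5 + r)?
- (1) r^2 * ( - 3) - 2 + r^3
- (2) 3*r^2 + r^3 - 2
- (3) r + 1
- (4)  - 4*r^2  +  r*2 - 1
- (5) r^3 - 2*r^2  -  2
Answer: 1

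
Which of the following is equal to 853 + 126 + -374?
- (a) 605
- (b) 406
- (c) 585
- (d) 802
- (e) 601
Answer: a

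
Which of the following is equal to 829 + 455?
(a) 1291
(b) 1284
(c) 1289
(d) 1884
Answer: b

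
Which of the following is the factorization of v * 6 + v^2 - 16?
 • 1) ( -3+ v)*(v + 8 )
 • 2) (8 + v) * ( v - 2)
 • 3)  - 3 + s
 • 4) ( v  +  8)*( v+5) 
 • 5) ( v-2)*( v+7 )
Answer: 2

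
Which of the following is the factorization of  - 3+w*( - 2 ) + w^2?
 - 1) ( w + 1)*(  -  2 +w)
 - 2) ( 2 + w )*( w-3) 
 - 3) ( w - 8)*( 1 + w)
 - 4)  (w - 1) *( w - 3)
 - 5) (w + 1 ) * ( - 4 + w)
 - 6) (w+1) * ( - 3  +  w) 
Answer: 6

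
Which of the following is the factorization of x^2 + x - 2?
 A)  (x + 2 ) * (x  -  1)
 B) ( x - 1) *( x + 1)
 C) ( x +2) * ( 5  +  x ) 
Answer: A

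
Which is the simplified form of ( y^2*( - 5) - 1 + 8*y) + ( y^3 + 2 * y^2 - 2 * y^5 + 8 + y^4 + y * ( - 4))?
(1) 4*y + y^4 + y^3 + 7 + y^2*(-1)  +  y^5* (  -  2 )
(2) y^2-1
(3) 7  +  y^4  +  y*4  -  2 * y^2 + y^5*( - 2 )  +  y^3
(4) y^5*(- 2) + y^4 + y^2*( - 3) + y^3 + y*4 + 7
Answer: 4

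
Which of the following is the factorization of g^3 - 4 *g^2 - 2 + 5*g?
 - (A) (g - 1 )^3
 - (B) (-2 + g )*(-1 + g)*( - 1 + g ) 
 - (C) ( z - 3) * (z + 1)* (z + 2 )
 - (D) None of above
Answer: B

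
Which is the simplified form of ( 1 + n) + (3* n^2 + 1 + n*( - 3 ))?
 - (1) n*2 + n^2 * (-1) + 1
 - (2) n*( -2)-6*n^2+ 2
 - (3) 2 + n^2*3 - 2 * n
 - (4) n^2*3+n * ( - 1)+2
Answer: 3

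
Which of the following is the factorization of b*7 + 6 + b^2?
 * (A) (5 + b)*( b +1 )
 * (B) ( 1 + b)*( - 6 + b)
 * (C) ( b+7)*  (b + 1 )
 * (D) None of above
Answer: D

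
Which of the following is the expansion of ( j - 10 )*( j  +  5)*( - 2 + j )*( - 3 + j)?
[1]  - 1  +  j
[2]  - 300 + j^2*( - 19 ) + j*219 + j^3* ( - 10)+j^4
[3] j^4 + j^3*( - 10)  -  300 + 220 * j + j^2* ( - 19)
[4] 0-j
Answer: 3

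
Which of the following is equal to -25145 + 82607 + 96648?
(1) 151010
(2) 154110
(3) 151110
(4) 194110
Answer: 2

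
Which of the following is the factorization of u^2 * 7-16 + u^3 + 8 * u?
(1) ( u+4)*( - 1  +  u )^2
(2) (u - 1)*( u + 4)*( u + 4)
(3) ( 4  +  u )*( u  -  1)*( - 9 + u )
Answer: 2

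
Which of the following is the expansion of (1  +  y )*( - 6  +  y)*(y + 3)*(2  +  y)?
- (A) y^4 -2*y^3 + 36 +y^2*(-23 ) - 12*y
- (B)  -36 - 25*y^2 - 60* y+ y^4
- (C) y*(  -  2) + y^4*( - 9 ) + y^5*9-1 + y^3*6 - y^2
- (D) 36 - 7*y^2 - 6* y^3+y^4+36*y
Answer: B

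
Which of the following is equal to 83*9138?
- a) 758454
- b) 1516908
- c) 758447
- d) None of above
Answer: a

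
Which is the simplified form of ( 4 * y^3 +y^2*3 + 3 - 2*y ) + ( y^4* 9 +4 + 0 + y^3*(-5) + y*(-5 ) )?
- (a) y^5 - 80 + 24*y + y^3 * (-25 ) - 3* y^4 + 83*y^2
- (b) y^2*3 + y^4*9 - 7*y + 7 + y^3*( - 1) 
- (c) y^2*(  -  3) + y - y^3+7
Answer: b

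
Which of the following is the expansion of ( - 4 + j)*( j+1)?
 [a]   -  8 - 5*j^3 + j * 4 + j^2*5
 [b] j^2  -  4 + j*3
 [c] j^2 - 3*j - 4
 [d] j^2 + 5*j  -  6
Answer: c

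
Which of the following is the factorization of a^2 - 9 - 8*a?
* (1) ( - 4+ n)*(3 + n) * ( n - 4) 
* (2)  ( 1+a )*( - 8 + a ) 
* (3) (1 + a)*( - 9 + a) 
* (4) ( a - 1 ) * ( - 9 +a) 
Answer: 3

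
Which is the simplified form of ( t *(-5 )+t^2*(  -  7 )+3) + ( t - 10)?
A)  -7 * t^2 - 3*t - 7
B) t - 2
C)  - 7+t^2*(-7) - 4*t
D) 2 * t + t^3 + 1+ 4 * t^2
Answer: C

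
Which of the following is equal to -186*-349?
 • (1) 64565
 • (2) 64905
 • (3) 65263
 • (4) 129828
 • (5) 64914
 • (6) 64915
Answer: 5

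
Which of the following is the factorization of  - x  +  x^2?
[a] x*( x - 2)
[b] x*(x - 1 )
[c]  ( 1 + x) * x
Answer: b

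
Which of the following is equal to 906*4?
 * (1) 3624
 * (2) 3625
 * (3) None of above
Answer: 1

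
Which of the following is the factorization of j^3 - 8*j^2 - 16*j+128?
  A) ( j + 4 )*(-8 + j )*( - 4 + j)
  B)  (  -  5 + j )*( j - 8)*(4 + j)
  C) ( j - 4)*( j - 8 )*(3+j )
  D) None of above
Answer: A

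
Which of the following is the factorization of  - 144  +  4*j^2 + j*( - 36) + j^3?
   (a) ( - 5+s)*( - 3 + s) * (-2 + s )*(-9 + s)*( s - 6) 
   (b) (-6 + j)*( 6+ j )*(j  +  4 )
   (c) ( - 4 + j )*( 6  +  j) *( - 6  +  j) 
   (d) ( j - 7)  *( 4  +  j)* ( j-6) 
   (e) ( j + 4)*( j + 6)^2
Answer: b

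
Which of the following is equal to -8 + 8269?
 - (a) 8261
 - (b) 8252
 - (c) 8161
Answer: a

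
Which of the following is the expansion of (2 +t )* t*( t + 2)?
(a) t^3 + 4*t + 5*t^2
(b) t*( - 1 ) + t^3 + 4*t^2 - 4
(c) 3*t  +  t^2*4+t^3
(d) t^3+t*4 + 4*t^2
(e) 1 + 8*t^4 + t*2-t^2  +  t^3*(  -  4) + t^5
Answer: d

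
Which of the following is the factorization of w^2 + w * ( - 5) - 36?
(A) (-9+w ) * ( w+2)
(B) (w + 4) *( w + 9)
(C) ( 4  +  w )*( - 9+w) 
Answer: C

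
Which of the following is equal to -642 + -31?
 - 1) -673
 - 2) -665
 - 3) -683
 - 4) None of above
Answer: 1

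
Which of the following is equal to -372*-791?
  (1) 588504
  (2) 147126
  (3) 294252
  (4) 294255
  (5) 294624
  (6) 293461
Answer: 3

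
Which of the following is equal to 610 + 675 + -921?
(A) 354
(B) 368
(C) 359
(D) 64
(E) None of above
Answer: E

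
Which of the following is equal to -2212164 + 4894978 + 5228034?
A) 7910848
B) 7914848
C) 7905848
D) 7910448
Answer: A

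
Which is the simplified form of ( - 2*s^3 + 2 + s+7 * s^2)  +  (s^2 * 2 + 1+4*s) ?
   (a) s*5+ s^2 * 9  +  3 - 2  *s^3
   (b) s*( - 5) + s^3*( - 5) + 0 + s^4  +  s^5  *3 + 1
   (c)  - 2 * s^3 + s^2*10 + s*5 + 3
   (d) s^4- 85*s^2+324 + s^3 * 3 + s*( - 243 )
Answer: a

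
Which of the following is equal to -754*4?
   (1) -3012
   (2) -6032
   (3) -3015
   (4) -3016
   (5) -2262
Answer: 4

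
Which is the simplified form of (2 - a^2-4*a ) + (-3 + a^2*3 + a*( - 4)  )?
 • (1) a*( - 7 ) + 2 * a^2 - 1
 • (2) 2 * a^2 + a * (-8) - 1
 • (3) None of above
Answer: 2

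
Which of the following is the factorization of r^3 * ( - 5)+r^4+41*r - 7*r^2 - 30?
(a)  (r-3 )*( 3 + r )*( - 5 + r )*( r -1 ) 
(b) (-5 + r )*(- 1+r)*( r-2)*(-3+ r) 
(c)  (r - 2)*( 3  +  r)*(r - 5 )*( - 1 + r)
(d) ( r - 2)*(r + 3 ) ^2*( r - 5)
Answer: c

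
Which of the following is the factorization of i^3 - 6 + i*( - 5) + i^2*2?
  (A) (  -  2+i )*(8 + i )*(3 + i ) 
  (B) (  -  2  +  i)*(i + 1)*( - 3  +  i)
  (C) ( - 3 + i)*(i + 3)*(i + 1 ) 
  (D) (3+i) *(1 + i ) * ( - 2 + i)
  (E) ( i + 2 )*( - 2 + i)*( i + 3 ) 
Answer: D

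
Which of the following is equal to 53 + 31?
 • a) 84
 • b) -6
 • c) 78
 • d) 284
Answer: a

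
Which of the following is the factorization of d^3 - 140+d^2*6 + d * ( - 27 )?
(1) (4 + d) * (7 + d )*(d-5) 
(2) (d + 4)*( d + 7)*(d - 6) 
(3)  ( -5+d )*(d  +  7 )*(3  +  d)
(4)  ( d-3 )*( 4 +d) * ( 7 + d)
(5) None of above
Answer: 1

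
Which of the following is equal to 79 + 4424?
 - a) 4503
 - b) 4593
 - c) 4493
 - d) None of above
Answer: a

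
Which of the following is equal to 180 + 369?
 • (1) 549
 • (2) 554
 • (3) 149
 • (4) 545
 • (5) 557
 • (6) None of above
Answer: 1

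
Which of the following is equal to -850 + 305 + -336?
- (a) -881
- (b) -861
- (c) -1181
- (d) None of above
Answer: a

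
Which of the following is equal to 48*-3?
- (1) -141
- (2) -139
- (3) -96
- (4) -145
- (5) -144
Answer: 5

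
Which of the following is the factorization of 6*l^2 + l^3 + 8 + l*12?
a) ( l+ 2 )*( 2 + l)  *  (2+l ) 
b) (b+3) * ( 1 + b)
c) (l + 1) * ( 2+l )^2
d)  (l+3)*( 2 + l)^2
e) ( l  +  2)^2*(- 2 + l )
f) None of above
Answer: a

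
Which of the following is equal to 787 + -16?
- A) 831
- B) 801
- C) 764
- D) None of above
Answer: D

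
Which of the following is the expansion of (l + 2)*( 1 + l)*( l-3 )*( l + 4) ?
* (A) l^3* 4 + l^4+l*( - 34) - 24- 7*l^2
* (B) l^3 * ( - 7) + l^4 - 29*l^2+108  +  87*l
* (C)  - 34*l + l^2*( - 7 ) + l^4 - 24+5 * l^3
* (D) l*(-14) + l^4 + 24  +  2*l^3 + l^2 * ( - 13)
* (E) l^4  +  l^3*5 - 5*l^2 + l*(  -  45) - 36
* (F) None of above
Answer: A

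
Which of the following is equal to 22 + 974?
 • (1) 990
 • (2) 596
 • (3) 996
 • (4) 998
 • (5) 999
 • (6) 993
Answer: 3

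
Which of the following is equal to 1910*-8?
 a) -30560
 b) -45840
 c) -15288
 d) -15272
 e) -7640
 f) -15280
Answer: f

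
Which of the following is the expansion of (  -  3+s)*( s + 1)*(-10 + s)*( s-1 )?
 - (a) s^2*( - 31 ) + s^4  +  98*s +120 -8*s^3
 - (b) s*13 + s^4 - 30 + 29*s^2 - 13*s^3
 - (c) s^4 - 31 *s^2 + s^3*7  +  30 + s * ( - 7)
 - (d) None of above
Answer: b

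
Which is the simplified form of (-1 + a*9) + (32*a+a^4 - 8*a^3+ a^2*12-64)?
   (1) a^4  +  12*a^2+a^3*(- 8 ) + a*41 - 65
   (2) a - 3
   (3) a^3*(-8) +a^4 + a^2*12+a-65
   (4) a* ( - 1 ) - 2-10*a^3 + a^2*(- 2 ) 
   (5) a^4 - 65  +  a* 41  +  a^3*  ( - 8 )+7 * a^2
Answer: 1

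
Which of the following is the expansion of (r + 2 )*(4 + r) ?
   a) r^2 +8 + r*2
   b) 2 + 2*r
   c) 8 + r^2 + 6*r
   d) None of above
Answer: c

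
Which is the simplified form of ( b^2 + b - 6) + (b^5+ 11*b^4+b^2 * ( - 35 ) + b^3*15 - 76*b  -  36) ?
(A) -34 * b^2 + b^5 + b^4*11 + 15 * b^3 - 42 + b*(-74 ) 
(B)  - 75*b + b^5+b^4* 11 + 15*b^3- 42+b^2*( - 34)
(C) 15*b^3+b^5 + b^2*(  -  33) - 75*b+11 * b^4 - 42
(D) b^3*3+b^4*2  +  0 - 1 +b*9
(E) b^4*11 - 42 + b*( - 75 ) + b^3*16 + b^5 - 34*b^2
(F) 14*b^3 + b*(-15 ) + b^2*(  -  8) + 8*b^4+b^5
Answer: B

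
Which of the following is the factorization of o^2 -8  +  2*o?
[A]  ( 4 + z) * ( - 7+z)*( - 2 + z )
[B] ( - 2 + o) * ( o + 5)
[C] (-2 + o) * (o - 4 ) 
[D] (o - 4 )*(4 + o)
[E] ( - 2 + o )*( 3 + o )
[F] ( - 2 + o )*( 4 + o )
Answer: F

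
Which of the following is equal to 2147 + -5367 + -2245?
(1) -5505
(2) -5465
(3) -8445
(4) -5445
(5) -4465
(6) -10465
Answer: 2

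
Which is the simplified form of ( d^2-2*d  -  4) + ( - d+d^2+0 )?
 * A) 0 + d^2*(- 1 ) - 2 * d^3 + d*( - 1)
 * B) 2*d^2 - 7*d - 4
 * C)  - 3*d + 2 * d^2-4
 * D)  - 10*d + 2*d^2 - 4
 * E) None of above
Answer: C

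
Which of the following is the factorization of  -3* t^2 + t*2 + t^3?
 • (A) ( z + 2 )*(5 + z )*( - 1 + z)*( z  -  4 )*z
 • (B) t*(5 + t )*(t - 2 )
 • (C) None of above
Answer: C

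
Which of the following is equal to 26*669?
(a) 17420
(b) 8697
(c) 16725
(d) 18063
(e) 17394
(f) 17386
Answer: e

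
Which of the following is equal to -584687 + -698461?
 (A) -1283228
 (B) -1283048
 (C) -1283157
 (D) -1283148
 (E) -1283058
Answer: D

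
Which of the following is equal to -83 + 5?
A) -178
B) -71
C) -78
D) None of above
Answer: C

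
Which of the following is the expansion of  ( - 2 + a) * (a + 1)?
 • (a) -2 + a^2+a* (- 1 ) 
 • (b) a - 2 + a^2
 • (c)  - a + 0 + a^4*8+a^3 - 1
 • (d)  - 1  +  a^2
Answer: a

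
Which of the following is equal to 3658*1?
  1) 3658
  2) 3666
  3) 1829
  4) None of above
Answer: 1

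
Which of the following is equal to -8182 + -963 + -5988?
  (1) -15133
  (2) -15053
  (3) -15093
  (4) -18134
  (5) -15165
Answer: 1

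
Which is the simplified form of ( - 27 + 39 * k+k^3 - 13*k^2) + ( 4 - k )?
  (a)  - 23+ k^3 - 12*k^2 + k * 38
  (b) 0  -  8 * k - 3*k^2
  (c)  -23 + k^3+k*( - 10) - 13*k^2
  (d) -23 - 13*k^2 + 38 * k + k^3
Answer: d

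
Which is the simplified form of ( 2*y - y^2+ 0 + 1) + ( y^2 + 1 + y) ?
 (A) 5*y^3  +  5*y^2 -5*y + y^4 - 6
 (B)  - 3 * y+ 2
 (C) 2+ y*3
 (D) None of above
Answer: C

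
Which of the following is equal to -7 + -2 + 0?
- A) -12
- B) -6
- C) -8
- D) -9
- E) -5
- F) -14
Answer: D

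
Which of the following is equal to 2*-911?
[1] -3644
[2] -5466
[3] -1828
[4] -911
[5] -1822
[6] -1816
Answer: 5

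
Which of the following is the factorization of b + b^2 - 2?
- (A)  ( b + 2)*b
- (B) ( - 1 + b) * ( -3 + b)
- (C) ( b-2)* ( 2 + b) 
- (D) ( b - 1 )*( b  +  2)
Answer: D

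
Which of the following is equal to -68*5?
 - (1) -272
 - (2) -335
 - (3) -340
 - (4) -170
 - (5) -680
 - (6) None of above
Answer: 3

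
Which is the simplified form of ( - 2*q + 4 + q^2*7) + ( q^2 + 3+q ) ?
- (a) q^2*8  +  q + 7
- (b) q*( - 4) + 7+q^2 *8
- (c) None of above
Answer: c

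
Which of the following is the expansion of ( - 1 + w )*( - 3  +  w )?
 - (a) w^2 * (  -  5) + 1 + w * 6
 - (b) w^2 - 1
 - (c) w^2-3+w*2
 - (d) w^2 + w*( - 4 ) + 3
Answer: d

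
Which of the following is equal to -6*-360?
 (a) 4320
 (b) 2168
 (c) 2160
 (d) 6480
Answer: c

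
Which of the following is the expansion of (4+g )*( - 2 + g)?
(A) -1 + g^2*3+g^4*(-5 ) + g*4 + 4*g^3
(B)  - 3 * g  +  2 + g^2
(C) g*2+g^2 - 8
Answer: C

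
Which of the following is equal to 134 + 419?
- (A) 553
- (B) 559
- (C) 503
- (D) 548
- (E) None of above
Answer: A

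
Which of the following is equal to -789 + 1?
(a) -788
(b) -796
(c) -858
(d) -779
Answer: a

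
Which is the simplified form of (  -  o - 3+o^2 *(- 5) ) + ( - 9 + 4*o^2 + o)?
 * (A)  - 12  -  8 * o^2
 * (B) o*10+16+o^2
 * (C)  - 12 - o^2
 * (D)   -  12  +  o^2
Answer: C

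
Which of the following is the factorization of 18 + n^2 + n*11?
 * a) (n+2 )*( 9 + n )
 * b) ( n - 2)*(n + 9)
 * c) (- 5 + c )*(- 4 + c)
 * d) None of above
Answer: a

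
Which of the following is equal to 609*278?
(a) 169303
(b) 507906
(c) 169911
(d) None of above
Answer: d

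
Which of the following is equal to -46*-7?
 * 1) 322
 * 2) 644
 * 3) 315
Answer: 1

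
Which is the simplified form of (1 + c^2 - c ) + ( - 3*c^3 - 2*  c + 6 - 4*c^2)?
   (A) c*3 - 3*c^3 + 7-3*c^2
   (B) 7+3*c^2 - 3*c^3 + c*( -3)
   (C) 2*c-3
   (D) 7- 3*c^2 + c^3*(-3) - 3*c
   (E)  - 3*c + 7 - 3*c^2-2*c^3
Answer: D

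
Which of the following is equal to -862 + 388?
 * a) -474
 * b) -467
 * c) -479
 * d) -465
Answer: a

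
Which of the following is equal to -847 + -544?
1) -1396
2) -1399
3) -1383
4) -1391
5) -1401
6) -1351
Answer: 4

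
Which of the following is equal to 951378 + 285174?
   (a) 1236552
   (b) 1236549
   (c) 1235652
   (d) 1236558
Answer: a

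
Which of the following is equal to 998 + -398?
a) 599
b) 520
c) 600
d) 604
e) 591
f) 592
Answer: c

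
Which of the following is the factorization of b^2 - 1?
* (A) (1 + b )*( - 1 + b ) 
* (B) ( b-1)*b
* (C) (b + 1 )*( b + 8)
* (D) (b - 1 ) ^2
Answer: A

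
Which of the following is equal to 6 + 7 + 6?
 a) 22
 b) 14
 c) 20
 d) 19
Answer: d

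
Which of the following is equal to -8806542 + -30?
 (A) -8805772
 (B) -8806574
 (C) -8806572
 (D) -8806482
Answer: C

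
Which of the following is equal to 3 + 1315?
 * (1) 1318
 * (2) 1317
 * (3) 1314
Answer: 1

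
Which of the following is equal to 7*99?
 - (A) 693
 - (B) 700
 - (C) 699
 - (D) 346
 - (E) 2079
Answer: A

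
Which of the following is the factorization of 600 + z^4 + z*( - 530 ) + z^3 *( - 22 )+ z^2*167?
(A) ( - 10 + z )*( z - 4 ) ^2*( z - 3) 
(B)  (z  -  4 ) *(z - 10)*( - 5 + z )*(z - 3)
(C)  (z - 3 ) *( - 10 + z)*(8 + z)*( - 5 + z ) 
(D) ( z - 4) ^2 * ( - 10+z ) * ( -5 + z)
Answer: B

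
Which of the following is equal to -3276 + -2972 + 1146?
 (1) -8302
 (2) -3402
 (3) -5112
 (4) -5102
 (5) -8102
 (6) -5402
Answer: 4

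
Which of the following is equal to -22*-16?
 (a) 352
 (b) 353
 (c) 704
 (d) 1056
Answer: a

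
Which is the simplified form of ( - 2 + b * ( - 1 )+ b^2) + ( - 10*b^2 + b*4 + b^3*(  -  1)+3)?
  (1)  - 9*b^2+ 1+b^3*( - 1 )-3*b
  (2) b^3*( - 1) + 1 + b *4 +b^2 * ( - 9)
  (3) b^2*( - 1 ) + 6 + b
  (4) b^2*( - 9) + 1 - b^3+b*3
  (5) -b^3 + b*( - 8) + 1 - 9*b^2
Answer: 4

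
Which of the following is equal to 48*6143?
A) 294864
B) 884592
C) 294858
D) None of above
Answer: A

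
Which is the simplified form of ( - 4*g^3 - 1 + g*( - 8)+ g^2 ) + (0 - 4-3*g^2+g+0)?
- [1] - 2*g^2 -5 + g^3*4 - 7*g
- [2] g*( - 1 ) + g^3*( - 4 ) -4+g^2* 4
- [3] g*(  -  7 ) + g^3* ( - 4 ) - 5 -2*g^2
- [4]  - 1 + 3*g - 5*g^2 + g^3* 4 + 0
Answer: 3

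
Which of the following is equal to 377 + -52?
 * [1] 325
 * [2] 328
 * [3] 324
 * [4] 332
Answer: 1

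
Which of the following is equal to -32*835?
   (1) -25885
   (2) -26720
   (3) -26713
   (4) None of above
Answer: 2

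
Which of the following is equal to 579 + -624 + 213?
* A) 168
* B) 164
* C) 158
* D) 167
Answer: A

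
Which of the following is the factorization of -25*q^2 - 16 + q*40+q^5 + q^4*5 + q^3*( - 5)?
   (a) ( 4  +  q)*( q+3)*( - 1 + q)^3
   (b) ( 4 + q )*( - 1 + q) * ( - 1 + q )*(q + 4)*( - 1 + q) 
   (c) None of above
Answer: b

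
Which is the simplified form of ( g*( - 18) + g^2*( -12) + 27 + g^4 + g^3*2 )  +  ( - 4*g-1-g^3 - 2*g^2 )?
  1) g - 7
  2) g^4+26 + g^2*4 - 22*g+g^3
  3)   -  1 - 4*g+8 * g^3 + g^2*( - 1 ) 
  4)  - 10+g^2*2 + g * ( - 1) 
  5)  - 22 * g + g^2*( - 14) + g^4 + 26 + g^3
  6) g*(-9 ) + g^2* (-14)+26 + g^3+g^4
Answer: 5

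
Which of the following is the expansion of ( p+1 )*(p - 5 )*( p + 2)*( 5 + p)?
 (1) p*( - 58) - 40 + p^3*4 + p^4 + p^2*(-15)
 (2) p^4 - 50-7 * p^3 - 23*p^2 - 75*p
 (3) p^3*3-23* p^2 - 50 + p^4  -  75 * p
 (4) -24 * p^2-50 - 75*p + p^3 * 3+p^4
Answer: 3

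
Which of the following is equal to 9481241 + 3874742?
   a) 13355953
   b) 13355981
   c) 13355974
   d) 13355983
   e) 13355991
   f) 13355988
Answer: d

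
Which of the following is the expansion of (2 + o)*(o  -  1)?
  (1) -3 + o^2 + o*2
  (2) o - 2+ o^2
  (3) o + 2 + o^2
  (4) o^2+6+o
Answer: 2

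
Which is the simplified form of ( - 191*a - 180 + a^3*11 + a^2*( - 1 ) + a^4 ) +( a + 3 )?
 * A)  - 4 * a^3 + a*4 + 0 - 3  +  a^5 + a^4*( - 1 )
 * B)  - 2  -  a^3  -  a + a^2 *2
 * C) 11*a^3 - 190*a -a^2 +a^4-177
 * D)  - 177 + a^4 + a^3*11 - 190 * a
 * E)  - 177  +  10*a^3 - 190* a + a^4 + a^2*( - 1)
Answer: C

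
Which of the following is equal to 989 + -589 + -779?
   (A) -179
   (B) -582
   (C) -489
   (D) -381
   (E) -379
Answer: E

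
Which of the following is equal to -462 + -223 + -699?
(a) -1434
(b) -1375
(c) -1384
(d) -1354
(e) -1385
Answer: c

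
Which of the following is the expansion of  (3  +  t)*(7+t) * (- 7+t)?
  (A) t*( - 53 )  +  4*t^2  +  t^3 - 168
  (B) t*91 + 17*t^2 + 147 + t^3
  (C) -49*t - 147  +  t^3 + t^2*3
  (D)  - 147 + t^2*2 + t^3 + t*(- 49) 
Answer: C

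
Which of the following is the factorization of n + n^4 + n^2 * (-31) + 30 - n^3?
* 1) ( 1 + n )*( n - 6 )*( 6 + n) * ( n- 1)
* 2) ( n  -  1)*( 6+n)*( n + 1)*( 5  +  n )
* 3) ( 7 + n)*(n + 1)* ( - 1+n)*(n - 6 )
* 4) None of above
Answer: 4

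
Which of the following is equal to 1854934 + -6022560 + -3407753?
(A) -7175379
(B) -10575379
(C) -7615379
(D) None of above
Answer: D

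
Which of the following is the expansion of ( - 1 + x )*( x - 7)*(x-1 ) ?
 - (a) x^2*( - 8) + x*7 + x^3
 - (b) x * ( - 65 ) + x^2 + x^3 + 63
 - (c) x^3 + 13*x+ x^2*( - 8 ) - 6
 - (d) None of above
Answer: d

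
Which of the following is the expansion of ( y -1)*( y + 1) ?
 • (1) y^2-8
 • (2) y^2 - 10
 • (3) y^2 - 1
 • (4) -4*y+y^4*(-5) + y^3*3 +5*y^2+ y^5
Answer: 3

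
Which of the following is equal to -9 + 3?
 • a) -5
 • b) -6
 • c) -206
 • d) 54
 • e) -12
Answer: b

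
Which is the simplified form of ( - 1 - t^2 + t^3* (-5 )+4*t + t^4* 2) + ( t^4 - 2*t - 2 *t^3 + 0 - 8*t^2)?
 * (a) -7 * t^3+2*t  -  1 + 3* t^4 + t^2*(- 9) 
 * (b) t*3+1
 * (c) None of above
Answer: a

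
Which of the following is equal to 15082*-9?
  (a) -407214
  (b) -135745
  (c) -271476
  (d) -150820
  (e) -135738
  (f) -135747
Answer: e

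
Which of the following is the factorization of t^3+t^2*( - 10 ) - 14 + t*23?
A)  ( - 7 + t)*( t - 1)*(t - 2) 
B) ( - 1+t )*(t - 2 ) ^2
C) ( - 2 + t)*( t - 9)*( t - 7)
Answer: A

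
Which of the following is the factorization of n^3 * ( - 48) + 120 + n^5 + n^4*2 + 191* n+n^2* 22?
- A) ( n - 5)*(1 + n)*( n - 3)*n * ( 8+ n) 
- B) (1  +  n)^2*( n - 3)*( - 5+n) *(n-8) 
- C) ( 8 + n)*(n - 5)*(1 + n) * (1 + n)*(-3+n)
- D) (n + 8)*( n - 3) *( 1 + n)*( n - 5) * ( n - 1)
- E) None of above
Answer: C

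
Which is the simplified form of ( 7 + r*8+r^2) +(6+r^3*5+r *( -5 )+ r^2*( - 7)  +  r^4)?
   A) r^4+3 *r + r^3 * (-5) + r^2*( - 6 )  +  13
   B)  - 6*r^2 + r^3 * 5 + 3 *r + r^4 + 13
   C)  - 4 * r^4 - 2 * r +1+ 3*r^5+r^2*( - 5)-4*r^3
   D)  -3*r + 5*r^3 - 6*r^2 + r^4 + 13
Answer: B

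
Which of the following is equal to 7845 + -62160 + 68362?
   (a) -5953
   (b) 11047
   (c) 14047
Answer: c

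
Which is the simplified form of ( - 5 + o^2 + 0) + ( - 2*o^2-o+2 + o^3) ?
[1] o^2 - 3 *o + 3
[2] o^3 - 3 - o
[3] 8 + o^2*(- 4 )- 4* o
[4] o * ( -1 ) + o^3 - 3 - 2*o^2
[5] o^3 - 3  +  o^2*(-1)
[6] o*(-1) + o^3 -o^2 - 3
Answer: 6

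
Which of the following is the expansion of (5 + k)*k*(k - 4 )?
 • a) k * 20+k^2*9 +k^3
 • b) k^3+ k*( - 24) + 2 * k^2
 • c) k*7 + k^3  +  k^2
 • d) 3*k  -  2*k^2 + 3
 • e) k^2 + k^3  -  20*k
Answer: e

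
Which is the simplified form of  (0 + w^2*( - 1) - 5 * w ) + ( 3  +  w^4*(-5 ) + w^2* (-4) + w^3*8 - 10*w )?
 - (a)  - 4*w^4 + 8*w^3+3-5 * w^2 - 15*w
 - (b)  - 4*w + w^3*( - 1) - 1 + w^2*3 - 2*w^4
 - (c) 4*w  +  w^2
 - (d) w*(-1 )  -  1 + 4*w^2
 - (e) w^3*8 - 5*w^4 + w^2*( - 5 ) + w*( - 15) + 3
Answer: e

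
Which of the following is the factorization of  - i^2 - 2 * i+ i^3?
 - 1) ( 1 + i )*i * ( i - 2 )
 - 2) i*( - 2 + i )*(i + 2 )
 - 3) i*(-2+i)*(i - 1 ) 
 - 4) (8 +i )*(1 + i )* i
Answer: 1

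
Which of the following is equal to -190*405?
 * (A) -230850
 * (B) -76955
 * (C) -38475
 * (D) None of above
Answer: D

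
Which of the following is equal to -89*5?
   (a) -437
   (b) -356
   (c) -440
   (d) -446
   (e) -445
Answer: e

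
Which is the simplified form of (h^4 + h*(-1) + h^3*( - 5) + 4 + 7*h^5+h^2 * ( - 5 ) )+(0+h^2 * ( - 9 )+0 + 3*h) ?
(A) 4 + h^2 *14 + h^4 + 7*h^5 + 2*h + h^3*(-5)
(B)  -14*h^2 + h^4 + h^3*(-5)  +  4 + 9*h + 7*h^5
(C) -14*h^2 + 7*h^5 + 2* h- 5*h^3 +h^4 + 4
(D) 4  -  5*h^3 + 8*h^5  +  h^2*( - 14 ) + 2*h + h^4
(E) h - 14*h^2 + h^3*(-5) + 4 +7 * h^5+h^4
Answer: C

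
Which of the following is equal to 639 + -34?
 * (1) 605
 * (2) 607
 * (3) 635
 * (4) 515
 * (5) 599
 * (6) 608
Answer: 1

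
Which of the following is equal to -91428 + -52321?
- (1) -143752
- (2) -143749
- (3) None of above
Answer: 2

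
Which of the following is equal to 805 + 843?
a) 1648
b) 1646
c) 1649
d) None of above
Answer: a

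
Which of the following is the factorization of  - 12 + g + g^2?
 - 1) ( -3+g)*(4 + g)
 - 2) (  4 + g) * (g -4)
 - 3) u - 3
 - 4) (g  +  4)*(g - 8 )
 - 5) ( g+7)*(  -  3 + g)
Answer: 1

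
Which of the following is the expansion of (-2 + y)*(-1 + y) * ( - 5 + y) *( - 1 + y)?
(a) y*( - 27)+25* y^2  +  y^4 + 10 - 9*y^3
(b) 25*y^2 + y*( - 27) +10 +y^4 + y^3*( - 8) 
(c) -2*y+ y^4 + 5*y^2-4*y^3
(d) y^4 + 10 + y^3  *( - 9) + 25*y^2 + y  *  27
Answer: a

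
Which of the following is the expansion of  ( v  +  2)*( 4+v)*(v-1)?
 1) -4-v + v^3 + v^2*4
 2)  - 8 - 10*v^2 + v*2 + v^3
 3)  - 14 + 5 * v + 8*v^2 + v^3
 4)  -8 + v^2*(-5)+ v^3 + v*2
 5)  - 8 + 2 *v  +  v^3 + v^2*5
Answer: 5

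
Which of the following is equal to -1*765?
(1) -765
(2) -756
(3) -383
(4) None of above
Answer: 1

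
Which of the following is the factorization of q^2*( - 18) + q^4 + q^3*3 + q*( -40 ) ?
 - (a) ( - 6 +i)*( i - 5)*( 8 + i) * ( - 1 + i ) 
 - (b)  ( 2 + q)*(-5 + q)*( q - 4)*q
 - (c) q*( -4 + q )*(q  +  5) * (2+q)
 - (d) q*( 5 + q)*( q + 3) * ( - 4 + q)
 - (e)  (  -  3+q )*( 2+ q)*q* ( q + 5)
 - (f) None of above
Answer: c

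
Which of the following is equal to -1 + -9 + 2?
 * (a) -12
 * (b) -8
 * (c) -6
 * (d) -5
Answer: b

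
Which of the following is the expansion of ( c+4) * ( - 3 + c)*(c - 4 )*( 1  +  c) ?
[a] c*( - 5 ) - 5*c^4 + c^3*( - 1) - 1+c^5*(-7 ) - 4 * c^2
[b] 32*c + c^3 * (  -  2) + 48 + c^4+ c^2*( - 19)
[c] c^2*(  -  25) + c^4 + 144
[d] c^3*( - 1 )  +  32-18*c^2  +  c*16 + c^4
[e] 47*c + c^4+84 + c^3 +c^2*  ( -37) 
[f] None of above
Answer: b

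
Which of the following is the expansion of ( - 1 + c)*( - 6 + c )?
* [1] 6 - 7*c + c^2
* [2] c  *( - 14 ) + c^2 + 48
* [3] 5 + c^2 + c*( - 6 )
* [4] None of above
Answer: 1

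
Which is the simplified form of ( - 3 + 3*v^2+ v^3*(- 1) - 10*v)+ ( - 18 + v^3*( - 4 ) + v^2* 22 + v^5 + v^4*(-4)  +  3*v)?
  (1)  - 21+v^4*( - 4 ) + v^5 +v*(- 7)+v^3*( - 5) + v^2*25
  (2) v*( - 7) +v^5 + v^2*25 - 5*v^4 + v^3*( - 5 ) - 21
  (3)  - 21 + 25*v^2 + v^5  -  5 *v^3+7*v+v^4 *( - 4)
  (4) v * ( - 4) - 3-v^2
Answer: 1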